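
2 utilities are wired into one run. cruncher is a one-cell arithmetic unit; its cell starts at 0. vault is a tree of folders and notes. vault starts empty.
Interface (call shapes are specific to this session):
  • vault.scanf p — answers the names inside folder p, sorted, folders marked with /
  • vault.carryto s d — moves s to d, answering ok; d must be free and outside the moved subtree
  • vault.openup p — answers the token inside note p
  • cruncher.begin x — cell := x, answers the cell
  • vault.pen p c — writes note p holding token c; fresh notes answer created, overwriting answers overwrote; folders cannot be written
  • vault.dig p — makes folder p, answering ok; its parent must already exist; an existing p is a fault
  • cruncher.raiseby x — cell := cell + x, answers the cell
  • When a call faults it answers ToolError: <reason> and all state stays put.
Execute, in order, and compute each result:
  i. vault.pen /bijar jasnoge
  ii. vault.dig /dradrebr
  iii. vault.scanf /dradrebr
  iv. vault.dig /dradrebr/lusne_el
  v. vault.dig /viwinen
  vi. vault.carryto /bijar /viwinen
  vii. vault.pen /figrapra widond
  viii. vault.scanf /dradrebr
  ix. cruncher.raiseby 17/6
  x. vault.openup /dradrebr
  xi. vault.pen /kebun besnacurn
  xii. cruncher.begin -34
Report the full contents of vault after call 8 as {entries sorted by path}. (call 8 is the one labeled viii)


[in] pen /bijar jasnoge
= created
[in] dig /dradrebr
= ok
[in] scanf /dradrebr
= []
[in] dig /dradrebr/lusne_el
= ok
[in] dig /viwinen
= ok
[in] carryto /bijar /viwinen
= ToolError: exists
[in] pen /figrapra widond
= created
[in] scanf /dradrebr
= [lusne_el/]
[in] raiseby 17/6
= 17/6
[in] openup /dradrebr
= ToolError: is a directory
[in] pen /kebun besnacurn
= created
[in] begin -34
= -34

Answer: {bijar=jasnoge, dradrebr/, dradrebr/lusne_el/, figrapra=widond, viwinen/}


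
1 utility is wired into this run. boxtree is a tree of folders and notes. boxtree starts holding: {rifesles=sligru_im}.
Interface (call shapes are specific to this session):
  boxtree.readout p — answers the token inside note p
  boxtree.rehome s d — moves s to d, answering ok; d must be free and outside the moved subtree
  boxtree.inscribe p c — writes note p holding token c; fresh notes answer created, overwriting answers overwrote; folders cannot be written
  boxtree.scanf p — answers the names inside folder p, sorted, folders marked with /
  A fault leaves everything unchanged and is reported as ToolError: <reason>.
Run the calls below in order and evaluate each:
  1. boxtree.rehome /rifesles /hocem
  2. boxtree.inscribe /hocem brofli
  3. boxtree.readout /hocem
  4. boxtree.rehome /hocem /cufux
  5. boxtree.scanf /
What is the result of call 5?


$ boxtree.rehome s: /rifesles d: /hocem
[out] ok
$ boxtree.inscribe p: /hocem c: brofli
[out] overwrote
$ boxtree.readout p: /hocem
[out] brofli
$ boxtree.rehome s: /hocem d: /cufux
[out] ok
$ boxtree.scanf p: /
[out] [cufux]

Answer: [cufux]


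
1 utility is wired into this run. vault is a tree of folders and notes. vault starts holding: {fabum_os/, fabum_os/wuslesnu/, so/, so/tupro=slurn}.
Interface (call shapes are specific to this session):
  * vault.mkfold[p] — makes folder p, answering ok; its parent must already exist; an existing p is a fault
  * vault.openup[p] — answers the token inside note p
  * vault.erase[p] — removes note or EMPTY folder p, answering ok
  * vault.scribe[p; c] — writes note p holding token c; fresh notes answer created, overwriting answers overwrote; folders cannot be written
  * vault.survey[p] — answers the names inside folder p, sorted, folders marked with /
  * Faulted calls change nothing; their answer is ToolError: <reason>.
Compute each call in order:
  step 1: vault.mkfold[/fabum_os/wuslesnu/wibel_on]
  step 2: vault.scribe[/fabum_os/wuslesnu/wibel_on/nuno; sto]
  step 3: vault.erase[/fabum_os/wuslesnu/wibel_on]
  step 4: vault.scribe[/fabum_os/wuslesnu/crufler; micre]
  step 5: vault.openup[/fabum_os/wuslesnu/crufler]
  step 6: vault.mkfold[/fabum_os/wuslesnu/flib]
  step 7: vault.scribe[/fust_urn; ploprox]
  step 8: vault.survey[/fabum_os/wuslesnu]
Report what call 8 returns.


Answer: [crufler, flib/, wibel_on/]

Derivation:
% vault.mkfold p→/fabum_os/wuslesnu/wibel_on
[out] ok
% vault.scribe p→/fabum_os/wuslesnu/wibel_on/nuno c→sto
[out] created
% vault.erase p→/fabum_os/wuslesnu/wibel_on
[out] ToolError: not empty
% vault.scribe p→/fabum_os/wuslesnu/crufler c→micre
[out] created
% vault.openup p→/fabum_os/wuslesnu/crufler
[out] micre
% vault.mkfold p→/fabum_os/wuslesnu/flib
[out] ok
% vault.scribe p→/fust_urn c→ploprox
[out] created
% vault.survey p→/fabum_os/wuslesnu
[out] [crufler, flib/, wibel_on/]


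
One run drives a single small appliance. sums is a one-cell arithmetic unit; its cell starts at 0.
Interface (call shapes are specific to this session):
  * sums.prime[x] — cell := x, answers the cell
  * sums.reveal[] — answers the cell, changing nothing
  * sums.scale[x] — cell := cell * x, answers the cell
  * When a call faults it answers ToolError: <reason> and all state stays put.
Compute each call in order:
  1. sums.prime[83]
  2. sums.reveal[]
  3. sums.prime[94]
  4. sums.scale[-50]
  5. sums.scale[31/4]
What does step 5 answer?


;; sums.prime(x: 83) : 83
;; sums.reveal() : 83
;; sums.prime(x: 94) : 94
;; sums.scale(x: -50) : -4700
;; sums.scale(x: 31/4) : -36425

Answer: -36425


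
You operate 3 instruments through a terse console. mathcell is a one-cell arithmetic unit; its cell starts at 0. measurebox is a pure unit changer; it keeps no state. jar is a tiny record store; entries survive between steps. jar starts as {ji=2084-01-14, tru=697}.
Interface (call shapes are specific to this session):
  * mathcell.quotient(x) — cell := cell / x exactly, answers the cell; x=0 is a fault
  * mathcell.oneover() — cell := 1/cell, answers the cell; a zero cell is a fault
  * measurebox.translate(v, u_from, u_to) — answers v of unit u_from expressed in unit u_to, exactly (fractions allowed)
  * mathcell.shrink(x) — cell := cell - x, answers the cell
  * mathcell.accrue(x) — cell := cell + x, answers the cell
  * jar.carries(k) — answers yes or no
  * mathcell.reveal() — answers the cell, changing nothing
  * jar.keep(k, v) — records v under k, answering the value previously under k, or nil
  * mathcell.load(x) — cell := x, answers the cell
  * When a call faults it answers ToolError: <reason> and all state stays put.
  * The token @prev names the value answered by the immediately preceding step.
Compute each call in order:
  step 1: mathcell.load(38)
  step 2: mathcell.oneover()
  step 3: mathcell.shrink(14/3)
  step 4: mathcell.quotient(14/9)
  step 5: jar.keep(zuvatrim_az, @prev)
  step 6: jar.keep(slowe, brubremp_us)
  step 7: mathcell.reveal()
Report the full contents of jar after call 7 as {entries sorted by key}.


Answer: {ji=2084-01-14, slowe=brubremp_us, tru=697, zuvatrim_az=-1587/532}

Derivation:
[in] load x=38
[out] 38
[in] oneover
[out] 1/38
[in] shrink x=14/3
[out] -529/114
[in] quotient x=14/9
[out] -1587/532
[in] keep k=zuvatrim_az v=@prev
[out] nil
[in] keep k=slowe v=brubremp_us
[out] nil
[in] reveal
[out] -1587/532


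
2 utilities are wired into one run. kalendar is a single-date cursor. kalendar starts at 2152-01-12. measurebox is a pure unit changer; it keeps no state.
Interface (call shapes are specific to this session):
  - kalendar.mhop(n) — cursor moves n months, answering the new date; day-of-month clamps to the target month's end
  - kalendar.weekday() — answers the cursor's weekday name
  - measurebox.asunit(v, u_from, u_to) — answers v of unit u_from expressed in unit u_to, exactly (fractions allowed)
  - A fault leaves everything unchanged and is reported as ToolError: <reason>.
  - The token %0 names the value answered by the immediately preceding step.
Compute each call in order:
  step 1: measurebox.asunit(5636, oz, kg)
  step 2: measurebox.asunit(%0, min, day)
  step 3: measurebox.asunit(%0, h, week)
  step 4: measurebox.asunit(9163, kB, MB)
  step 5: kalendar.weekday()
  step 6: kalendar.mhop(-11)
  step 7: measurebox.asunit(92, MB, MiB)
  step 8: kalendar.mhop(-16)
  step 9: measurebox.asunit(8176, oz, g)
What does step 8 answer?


Answer: 2149-10-12

Derivation:
$ measurebox.asunit v=5636 u_from=oz u_to=kg
  63911164933/400000000
$ measurebox.asunit v=%0 u_from=min u_to=day
  63911164933/576000000000
$ measurebox.asunit v=%0 u_from=h u_to=week
  9130166419/13824000000000
$ measurebox.asunit v=9163 u_from=kB u_to=MB
  9163/1000
$ kalendar.weekday
  Wednesday
$ kalendar.mhop n=-11
  2151-02-12
$ measurebox.asunit v=92 u_from=MB u_to=MiB
  359375/4096
$ kalendar.mhop n=-16
  2149-10-12
$ measurebox.asunit v=8176 u_from=oz u_to=g
  23178570107/100000


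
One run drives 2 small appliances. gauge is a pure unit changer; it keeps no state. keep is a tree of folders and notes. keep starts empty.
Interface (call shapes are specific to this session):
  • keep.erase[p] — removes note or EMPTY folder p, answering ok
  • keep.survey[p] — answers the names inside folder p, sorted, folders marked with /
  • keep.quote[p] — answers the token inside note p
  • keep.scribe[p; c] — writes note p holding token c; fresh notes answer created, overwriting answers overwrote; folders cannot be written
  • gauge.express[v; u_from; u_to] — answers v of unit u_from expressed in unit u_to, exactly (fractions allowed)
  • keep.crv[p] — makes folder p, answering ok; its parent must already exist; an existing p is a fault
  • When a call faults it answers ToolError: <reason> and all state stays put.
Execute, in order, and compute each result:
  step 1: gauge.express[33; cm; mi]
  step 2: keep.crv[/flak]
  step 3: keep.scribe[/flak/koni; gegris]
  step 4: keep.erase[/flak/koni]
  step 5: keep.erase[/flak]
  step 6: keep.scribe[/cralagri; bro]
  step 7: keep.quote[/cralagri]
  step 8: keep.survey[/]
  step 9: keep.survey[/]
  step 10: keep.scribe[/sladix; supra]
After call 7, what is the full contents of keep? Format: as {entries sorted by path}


Answer: {cralagri=bro}

Derivation:
! 1. express(v→33, u_from→cm, u_to→mi) ~> 5/24384
! 2. crv(p→/flak) ~> ok
! 3. scribe(p→/flak/koni, c→gegris) ~> created
! 4. erase(p→/flak/koni) ~> ok
! 5. erase(p→/flak) ~> ok
! 6. scribe(p→/cralagri, c→bro) ~> created
! 7. quote(p→/cralagri) ~> bro
! 8. survey(p→/) ~> [cralagri]
! 9. survey(p→/) ~> [cralagri]
! 10. scribe(p→/sladix, c→supra) ~> created


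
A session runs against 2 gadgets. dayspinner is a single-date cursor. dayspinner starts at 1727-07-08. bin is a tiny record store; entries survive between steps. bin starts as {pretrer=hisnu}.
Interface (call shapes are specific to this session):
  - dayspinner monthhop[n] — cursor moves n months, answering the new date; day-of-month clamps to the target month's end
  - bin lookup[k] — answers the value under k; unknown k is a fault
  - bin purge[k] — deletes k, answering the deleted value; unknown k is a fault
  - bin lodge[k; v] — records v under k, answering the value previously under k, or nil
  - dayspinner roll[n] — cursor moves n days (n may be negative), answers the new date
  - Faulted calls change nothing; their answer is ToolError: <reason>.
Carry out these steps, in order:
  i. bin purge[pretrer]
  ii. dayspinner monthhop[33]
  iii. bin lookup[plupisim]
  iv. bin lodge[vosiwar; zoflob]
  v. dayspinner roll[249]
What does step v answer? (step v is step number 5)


Answer: 1730-12-13

Derivation:
Step: bin purge[k='pretrer']
Result: hisnu
Step: dayspinner monthhop[n='33']
Result: 1730-04-08
Step: bin lookup[k='plupisim']
Result: ToolError: no such key plupisim
Step: bin lodge[k='vosiwar'; v='zoflob']
Result: nil
Step: dayspinner roll[n='249']
Result: 1730-12-13


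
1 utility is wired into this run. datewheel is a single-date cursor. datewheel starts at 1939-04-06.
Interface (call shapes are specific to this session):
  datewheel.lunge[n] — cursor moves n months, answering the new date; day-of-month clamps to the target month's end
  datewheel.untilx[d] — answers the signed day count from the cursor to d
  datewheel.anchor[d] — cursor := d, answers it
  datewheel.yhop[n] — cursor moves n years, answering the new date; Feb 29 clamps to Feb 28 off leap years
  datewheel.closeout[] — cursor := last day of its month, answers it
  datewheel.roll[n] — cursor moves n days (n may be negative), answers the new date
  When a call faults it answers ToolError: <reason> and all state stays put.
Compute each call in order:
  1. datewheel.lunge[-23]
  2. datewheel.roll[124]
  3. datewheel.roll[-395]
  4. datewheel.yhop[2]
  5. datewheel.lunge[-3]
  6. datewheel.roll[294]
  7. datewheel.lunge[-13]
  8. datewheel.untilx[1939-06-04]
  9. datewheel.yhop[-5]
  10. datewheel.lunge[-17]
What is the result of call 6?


Do: datewheel.lunge[-23]
See: 1937-05-06
Do: datewheel.roll[124]
See: 1937-09-07
Do: datewheel.roll[-395]
See: 1936-08-08
Do: datewheel.yhop[2]
See: 1938-08-08
Do: datewheel.lunge[-3]
See: 1938-05-08
Do: datewheel.roll[294]
See: 1939-02-26
Do: datewheel.lunge[-13]
See: 1938-01-26
Do: datewheel.untilx[1939-06-04]
See: 494
Do: datewheel.yhop[-5]
See: 1933-01-26
Do: datewheel.lunge[-17]
See: 1931-08-26

Answer: 1939-02-26


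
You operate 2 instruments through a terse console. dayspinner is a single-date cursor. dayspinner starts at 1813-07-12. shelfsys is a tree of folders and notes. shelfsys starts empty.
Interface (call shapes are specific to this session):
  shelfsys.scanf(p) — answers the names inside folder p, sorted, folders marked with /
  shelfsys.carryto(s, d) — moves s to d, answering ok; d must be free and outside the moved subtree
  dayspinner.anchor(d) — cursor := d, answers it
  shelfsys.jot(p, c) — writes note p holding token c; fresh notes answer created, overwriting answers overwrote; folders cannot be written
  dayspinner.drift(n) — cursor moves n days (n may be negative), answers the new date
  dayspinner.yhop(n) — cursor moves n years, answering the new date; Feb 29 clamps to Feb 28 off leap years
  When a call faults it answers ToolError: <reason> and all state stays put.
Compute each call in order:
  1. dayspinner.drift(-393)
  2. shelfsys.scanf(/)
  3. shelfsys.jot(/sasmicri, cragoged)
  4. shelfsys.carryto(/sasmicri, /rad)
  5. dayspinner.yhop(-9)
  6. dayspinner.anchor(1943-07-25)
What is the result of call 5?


Answer: 1803-06-14

Derivation:
> dayspinner.drift n: -393
[out] 1812-06-14
> shelfsys.scanf p: /
[out] []
> shelfsys.jot p: /sasmicri c: cragoged
[out] created
> shelfsys.carryto s: /sasmicri d: /rad
[out] ok
> dayspinner.yhop n: -9
[out] 1803-06-14
> dayspinner.anchor d: 1943-07-25
[out] 1943-07-25


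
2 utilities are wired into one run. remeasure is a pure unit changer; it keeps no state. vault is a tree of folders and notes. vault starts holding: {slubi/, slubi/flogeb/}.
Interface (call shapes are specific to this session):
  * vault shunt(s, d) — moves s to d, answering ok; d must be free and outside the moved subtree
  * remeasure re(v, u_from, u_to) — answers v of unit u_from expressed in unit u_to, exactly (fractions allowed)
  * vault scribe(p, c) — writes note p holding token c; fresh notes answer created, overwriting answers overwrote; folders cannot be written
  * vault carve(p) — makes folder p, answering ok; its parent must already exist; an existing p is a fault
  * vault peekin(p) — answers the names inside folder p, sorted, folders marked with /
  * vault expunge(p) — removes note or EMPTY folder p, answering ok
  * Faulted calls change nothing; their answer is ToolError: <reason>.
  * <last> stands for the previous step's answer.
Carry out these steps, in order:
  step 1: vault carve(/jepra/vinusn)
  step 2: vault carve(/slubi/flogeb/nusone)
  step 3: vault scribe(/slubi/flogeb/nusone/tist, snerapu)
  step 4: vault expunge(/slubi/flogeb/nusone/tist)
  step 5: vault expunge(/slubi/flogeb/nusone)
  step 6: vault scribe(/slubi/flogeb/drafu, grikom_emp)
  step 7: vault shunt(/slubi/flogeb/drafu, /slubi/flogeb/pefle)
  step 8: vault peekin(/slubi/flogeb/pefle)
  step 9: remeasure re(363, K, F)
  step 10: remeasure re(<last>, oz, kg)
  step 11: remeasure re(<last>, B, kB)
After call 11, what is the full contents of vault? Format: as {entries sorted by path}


Answer: {slubi/, slubi/flogeb/, slubi/flogeb/pefle=grikom_emp}

Derivation:
→ vault carve(p='/jepra/vinusn')
← ToolError: no parent
→ vault carve(p='/slubi/flogeb/nusone')
← ok
→ vault scribe(p='/slubi/flogeb/nusone/tist', c='snerapu')
← created
→ vault expunge(p='/slubi/flogeb/nusone/tist')
← ok
→ vault expunge(p='/slubi/flogeb/nusone')
← ok
→ vault scribe(p='/slubi/flogeb/drafu', c='grikom_emp')
← created
→ vault shunt(s='/slubi/flogeb/drafu', d='/slubi/flogeb/pefle')
← ok
→ vault peekin(p='/slubi/flogeb/pefle')
← ToolError: not a directory
→ remeasure re(v='363', u_from='K', u_to='F')
← 19373/100
→ remeasure re(v='<last>', u_from='oz', u_to='kg')
← 878744498401/160000000000
→ remeasure re(v='<last>', u_from='B', u_to='kB')
← 878744498401/160000000000000


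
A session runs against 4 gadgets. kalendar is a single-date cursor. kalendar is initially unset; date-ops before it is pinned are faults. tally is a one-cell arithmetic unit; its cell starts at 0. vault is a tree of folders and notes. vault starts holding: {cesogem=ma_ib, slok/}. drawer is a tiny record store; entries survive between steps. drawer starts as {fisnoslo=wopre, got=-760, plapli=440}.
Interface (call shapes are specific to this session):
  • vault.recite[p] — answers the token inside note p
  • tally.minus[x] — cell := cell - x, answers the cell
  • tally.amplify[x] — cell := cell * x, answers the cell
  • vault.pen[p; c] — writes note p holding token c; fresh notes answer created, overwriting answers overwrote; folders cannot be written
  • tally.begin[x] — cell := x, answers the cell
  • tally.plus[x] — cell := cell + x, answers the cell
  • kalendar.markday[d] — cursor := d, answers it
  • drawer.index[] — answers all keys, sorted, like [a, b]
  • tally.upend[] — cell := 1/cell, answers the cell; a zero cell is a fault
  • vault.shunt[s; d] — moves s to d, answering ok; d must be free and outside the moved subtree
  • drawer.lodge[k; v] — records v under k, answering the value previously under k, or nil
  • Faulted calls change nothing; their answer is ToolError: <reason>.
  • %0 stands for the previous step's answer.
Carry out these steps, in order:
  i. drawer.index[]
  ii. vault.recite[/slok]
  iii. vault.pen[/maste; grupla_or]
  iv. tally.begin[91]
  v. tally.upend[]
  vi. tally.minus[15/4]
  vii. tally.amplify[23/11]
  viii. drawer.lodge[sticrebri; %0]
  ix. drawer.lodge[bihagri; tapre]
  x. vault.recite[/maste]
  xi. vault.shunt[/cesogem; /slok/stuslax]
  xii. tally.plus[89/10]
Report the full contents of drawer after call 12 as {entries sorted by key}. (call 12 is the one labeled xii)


Answer: {bihagri=tapre, fisnoslo=wopre, got=-760, plapli=440, sticrebri=-31303/4004}

Derivation:
Do: drawer.index[]
See: [fisnoslo, got, plapli]
Do: vault.recite[p→/slok]
See: ToolError: is a directory
Do: vault.pen[p→/maste; c→grupla_or]
See: created
Do: tally.begin[x→91]
See: 91
Do: tally.upend[]
See: 1/91
Do: tally.minus[x→15/4]
See: -1361/364
Do: tally.amplify[x→23/11]
See: -31303/4004
Do: drawer.lodge[k→sticrebri; v→%0]
See: nil
Do: drawer.lodge[k→bihagri; v→tapre]
See: nil
Do: vault.recite[p→/maste]
See: grupla_or
Do: vault.shunt[s→/cesogem; d→/slok/stuslax]
See: ok
Do: tally.plus[x→89/10]
See: 21663/20020


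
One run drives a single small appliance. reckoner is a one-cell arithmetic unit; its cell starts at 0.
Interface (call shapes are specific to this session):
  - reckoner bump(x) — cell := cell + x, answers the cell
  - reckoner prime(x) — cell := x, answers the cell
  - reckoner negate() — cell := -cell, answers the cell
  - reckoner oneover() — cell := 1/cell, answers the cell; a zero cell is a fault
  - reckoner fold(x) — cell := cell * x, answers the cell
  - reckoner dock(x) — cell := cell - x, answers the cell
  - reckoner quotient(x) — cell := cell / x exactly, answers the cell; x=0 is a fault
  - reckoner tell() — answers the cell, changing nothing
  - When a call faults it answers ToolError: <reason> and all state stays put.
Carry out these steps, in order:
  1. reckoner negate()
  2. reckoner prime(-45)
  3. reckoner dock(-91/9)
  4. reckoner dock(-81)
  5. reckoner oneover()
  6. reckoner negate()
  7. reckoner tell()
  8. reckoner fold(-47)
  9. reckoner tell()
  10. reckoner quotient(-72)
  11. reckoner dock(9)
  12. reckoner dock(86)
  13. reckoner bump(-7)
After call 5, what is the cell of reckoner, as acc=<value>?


>>> reckoner negate
= 0
>>> reckoner prime -45
= -45
>>> reckoner dock -91/9
= -314/9
>>> reckoner dock -81
= 415/9
>>> reckoner oneover
= 9/415
>>> reckoner negate
= -9/415
>>> reckoner tell
= -9/415
>>> reckoner fold -47
= 423/415
>>> reckoner tell
= 423/415
>>> reckoner quotient -72
= -47/3320
>>> reckoner dock 9
= -29927/3320
>>> reckoner dock 86
= -315447/3320
>>> reckoner bump -7
= -338687/3320

Answer: acc=9/415


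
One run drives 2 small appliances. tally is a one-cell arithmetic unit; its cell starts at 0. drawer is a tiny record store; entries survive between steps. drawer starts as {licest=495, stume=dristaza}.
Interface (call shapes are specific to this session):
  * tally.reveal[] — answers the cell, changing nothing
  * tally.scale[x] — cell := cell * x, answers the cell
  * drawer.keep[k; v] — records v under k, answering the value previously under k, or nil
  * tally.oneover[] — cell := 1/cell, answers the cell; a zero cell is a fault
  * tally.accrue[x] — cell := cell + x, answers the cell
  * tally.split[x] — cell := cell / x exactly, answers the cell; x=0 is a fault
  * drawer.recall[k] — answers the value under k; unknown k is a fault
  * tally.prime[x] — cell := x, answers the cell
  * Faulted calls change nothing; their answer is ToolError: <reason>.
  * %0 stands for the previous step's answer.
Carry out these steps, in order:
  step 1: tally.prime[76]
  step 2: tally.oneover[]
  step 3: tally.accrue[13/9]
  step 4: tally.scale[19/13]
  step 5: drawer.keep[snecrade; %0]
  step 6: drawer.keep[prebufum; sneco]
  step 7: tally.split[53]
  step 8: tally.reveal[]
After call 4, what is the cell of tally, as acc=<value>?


Invoking tally.prime on x='76', — result: 76.
I call tally.oneover, and get 1/76.
Invoking tally.accrue on x='13/9': 997/684.
I use tally.scale on x='19/13', → 997/468.
I invoke drawer.keep on k='snecrade', v='%0', giving nil.
Then drawer.keep on k='prebufum', v='sneco': nil.
I use tally.split on x='53', and see 997/24804.
I use tally.reveal, → 997/24804.

Answer: acc=997/468


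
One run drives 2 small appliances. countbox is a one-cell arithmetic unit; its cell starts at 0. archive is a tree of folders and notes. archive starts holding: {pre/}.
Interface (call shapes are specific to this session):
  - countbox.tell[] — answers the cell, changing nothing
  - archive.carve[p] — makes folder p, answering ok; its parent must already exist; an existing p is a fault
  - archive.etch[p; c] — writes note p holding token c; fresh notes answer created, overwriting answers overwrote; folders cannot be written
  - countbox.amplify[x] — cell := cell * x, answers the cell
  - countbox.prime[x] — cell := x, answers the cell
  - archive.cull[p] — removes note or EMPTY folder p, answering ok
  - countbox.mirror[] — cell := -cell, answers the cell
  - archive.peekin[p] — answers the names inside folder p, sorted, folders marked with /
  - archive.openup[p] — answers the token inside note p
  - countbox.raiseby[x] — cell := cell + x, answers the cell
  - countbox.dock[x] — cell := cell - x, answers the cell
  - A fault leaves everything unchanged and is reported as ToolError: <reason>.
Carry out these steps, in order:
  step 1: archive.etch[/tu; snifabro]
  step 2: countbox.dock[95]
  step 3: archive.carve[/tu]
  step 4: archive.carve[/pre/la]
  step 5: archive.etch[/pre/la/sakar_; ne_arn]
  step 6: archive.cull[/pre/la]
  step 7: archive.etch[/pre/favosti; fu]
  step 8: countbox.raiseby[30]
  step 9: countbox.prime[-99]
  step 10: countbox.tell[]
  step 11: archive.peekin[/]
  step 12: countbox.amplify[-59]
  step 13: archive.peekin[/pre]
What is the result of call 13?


I call etch with p: /tu, c: snifabro: created.
Invoking dock with x: 95, yielding -95.
Calling carve with p: /tu, yielding ToolError: exists.
I use carve with p: /pre/la, — result: ok.
Then etch with p: /pre/la/sakar_, c: ne_arn, yielding created.
Invoking cull with p: /pre/la: ToolError: not empty.
I use etch with p: /pre/favosti, c: fu, → created.
Using raiseby with x: 30, and get -65.
I invoke prime with x: -99, and see -99.
I run tell(), and observe -99.
Now I run peekin with p: /, yielding [pre/, tu].
Now I run amplify with x: -59: 5841.
Calling peekin with p: /pre, giving [favosti, la/].

Answer: [favosti, la/]


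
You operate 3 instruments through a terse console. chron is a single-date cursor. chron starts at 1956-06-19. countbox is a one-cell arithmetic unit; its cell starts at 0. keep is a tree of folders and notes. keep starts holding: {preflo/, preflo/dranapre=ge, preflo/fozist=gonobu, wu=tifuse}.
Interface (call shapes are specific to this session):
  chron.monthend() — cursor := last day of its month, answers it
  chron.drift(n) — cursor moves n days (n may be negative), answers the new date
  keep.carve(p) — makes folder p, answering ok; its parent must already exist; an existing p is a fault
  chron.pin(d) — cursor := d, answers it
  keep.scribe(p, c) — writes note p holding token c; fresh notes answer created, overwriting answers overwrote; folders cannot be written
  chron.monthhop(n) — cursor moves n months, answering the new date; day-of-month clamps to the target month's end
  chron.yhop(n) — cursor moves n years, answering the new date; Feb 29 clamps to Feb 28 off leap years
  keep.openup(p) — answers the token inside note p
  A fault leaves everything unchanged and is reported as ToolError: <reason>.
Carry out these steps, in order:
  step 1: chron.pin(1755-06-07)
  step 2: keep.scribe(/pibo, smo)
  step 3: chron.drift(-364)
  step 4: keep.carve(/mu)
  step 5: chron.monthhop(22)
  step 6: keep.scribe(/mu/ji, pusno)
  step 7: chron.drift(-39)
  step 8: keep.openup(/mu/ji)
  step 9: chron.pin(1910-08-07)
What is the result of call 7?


CALL chron.pin[d: 1755-06-07]
RET  1755-06-07
CALL keep.scribe[p: /pibo; c: smo]
RET  created
CALL chron.drift[n: -364]
RET  1754-06-08
CALL keep.carve[p: /mu]
RET  ok
CALL chron.monthhop[n: 22]
RET  1756-04-08
CALL keep.scribe[p: /mu/ji; c: pusno]
RET  created
CALL chron.drift[n: -39]
RET  1756-02-29
CALL keep.openup[p: /mu/ji]
RET  pusno
CALL chron.pin[d: 1910-08-07]
RET  1910-08-07

Answer: 1756-02-29


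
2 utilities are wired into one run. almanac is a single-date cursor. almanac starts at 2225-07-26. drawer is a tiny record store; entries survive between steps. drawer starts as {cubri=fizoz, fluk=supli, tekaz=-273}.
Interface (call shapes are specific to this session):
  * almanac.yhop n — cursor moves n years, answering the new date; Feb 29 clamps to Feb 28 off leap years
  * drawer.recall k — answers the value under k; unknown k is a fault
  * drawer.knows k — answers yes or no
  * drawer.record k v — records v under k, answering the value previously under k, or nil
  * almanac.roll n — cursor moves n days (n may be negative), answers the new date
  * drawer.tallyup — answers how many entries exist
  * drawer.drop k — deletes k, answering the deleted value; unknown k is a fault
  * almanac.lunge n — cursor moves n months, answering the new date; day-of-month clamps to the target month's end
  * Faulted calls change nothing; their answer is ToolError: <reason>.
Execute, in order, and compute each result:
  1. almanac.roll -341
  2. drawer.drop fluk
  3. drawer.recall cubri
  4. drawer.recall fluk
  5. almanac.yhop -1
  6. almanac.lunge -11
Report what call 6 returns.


Do: almanac.roll[n→-341]
See: 2224-08-19
Do: drawer.drop[k→fluk]
See: supli
Do: drawer.recall[k→cubri]
See: fizoz
Do: drawer.recall[k→fluk]
See: ToolError: no such key fluk
Do: almanac.yhop[n→-1]
See: 2223-08-19
Do: almanac.lunge[n→-11]
See: 2222-09-19

Answer: 2222-09-19


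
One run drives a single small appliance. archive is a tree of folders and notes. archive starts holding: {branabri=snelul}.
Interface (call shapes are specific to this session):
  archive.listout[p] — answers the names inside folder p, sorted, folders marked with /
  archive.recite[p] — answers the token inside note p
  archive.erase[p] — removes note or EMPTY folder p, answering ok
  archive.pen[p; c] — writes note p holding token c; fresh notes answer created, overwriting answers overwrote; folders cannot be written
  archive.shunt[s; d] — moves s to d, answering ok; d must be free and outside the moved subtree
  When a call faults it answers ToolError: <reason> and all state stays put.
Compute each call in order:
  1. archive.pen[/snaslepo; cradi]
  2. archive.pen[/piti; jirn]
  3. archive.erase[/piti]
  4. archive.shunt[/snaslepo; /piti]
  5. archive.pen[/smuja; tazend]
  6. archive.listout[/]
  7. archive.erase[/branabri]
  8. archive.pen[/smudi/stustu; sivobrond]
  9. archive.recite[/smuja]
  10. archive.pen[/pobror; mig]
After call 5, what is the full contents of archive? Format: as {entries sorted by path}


Answer: {branabri=snelul, piti=cradi, smuja=tazend}

Derivation:
I run pen using p='/snaslepo', c='cradi', and see created.
I try pen using p='/piti', c='jirn', which returns created.
Calling erase using p='/piti', → ok.
Then shunt using s='/snaslepo', d='/piti', → ok.
I try pen using p='/smuja', c='tazend', and see created.
Using listout using p='/', yielding [branabri, piti, smuja].
I call erase using p='/branabri', — result: ok.
Then pen using p='/smudi/stustu', c='sivobrond', and get ToolError: no parent.
I invoke recite using p='/smuja', which returns tazend.
Invoking pen using p='/pobror', c='mig', and get created.


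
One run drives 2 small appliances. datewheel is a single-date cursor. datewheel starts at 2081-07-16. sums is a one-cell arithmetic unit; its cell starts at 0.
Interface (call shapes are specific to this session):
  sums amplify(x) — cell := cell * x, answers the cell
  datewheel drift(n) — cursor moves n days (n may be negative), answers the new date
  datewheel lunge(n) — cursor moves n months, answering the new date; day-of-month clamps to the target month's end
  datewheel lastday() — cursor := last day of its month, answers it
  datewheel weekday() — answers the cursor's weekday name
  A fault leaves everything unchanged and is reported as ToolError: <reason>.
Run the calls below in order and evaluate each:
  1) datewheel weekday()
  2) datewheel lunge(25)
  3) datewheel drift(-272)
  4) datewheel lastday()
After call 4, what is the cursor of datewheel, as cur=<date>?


Answer: cur=2082-11-30

Derivation:
! datewheel weekday() : Wednesday
! datewheel lunge(n=25) : 2083-08-16
! datewheel drift(n=-272) : 2082-11-17
! datewheel lastday() : 2082-11-30


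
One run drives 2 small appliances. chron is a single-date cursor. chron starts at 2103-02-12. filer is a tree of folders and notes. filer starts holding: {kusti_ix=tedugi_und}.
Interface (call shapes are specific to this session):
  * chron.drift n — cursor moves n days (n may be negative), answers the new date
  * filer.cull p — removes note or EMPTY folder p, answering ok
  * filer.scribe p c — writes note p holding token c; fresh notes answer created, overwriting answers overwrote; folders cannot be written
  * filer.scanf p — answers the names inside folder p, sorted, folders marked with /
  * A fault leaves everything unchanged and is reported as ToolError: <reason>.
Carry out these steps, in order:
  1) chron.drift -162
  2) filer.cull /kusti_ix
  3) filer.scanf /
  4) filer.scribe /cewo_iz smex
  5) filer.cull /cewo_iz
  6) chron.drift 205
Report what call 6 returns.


Answer: 2103-03-27

Derivation:
-> drift(n→-162)
<- 2102-09-03
-> cull(p→/kusti_ix)
<- ok
-> scanf(p→/)
<- []
-> scribe(p→/cewo_iz, c→smex)
<- created
-> cull(p→/cewo_iz)
<- ok
-> drift(n→205)
<- 2103-03-27


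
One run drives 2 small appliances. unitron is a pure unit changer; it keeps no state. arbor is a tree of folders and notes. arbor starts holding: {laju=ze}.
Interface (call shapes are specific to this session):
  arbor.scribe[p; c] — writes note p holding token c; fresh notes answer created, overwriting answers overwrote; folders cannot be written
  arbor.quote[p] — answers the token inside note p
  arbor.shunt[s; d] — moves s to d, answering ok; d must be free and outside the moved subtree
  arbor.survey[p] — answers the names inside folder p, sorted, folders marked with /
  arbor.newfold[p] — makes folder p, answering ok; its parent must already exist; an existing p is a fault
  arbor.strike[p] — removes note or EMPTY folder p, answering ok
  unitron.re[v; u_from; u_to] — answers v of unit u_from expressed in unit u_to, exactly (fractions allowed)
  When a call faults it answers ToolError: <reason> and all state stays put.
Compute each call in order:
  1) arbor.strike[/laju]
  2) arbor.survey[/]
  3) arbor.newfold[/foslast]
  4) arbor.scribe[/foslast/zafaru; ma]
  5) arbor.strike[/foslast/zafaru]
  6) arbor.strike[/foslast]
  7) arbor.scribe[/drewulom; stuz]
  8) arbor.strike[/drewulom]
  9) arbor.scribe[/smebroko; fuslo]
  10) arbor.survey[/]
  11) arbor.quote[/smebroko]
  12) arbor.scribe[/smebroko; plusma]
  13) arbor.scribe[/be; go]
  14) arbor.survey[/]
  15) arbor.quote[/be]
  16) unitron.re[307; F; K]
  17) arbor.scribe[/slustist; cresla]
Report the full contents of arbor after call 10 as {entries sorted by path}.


Answer: {smebroko=fuslo}

Derivation:
$ strike p='/laju'
[out] ok
$ survey p='/'
[out] []
$ newfold p='/foslast'
[out] ok
$ scribe p='/foslast/zafaru' c='ma'
[out] created
$ strike p='/foslast/zafaru'
[out] ok
$ strike p='/foslast'
[out] ok
$ scribe p='/drewulom' c='stuz'
[out] created
$ strike p='/drewulom'
[out] ok
$ scribe p='/smebroko' c='fuslo'
[out] created
$ survey p='/'
[out] [smebroko]
$ quote p='/smebroko'
[out] fuslo
$ scribe p='/smebroko' c='plusma'
[out] overwrote
$ scribe p='/be' c='go'
[out] created
$ survey p='/'
[out] [be, smebroko]
$ quote p='/be'
[out] go
$ re v='307' u_from='F' u_to='K'
[out] 76667/180
$ scribe p='/slustist' c='cresla'
[out] created


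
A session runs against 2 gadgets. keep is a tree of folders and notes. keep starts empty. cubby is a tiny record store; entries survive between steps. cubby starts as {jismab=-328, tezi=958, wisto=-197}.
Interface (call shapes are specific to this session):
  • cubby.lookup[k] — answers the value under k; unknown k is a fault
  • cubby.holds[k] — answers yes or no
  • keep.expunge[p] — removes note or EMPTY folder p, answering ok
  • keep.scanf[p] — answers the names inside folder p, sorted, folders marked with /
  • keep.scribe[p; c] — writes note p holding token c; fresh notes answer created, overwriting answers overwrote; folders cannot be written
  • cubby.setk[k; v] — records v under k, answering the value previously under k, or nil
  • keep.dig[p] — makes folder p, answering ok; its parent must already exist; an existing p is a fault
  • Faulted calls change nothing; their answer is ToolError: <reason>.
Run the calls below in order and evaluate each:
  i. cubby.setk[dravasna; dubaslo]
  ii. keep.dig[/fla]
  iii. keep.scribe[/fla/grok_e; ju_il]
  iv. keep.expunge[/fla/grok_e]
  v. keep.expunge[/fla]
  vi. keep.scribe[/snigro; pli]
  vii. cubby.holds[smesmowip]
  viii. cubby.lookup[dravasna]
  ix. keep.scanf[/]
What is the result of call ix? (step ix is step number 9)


Act: cubby.setk[dravasna; dubaslo]
Obs: nil
Act: keep.dig[/fla]
Obs: ok
Act: keep.scribe[/fla/grok_e; ju_il]
Obs: created
Act: keep.expunge[/fla/grok_e]
Obs: ok
Act: keep.expunge[/fla]
Obs: ok
Act: keep.scribe[/snigro; pli]
Obs: created
Act: cubby.holds[smesmowip]
Obs: no
Act: cubby.lookup[dravasna]
Obs: dubaslo
Act: keep.scanf[/]
Obs: [snigro]

Answer: [snigro]


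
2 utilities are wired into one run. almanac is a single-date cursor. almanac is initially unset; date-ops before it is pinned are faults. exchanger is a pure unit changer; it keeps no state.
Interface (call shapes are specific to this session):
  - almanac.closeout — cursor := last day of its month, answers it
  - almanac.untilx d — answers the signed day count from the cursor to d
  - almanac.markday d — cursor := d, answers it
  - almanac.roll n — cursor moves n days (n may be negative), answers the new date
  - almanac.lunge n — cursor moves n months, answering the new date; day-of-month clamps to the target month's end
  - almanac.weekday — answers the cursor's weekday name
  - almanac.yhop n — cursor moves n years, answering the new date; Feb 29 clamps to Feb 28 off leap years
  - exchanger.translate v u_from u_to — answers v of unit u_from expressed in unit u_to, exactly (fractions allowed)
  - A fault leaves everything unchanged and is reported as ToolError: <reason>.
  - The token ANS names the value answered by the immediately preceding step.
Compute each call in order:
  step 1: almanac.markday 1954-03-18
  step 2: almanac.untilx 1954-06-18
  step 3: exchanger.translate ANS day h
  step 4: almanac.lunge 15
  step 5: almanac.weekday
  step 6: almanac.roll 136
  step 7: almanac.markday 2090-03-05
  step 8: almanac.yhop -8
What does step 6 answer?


-> markday(d='1954-03-18')
<- 1954-03-18
-> untilx(d='1954-06-18')
<- 92
-> translate(v='ANS', u_from='day', u_to='h')
<- 2208
-> lunge(n='15')
<- 1955-06-18
-> weekday()
<- Saturday
-> roll(n='136')
<- 1955-11-01
-> markday(d='2090-03-05')
<- 2090-03-05
-> yhop(n='-8')
<- 2082-03-05

Answer: 1955-11-01


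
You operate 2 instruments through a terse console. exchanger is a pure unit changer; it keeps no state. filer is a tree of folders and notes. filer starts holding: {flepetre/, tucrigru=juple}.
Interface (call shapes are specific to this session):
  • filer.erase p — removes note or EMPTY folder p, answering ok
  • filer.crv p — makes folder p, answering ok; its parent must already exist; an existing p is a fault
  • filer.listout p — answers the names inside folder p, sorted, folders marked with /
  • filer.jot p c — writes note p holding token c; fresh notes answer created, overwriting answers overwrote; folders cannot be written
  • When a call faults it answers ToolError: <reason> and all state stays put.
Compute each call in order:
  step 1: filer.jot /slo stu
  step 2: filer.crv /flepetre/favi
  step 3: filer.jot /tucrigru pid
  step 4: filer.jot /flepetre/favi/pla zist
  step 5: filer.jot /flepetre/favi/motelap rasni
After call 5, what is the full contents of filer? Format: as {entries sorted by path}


>>> filer.jot /slo stu
[out] created
>>> filer.crv /flepetre/favi
[out] ok
>>> filer.jot /tucrigru pid
[out] overwrote
>>> filer.jot /flepetre/favi/pla zist
[out] created
>>> filer.jot /flepetre/favi/motelap rasni
[out] created

Answer: {flepetre/, flepetre/favi/, flepetre/favi/motelap=rasni, flepetre/favi/pla=zist, slo=stu, tucrigru=pid}


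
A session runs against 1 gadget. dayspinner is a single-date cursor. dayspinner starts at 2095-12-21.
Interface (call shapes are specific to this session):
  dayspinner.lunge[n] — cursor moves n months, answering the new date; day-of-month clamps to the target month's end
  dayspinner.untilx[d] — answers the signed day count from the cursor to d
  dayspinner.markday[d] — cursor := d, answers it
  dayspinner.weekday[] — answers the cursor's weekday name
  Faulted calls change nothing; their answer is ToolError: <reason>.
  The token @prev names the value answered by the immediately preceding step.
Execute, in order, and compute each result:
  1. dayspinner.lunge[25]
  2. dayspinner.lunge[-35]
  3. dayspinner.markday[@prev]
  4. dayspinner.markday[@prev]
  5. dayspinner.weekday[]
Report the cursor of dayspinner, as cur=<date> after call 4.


Answer: cur=2095-02-21

Derivation:
# lunge(n=25) => 2098-01-21
# lunge(n=-35) => 2095-02-21
# markday(d=@prev) => 2095-02-21
# markday(d=@prev) => 2095-02-21
# weekday() => Monday
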